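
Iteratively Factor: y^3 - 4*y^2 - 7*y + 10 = (y + 2)*(y^2 - 6*y + 5) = (y - 1)*(y + 2)*(y - 5)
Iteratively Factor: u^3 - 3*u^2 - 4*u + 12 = (u + 2)*(u^2 - 5*u + 6) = (u - 3)*(u + 2)*(u - 2)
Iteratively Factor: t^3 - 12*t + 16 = (t + 4)*(t^2 - 4*t + 4) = (t - 2)*(t + 4)*(t - 2)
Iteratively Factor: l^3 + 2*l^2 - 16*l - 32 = (l + 4)*(l^2 - 2*l - 8) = (l - 4)*(l + 4)*(l + 2)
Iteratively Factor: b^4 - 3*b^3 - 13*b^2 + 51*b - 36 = (b - 3)*(b^3 - 13*b + 12) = (b - 3)^2*(b^2 + 3*b - 4) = (b - 3)^2*(b + 4)*(b - 1)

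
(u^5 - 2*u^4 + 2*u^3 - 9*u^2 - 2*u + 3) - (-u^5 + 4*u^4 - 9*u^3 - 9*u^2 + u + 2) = 2*u^5 - 6*u^4 + 11*u^3 - 3*u + 1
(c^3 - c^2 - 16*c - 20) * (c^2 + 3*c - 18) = c^5 + 2*c^4 - 37*c^3 - 50*c^2 + 228*c + 360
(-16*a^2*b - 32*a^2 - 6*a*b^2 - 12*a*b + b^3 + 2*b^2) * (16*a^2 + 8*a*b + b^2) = -256*a^4*b - 512*a^4 - 224*a^3*b^2 - 448*a^3*b - 48*a^2*b^3 - 96*a^2*b^2 + 2*a*b^4 + 4*a*b^3 + b^5 + 2*b^4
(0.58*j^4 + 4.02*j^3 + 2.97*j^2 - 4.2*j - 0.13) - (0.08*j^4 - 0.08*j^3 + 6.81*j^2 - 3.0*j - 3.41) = 0.5*j^4 + 4.1*j^3 - 3.84*j^2 - 1.2*j + 3.28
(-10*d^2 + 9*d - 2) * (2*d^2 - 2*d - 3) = -20*d^4 + 38*d^3 + 8*d^2 - 23*d + 6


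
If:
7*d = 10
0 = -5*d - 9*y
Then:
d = 10/7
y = -50/63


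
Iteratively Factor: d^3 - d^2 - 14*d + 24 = (d - 2)*(d^2 + d - 12) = (d - 2)*(d + 4)*(d - 3)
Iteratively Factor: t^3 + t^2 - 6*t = (t + 3)*(t^2 - 2*t) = t*(t + 3)*(t - 2)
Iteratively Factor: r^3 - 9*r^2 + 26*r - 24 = (r - 4)*(r^2 - 5*r + 6) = (r - 4)*(r - 3)*(r - 2)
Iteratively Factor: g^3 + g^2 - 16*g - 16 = (g - 4)*(g^2 + 5*g + 4) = (g - 4)*(g + 4)*(g + 1)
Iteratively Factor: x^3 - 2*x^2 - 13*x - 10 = (x + 1)*(x^2 - 3*x - 10) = (x + 1)*(x + 2)*(x - 5)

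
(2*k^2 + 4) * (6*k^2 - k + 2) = 12*k^4 - 2*k^3 + 28*k^2 - 4*k + 8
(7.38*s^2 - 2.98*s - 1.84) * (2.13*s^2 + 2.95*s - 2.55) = 15.7194*s^4 + 15.4236*s^3 - 31.5292*s^2 + 2.171*s + 4.692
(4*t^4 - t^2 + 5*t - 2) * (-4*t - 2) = -16*t^5 - 8*t^4 + 4*t^3 - 18*t^2 - 2*t + 4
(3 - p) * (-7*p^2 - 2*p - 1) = 7*p^3 - 19*p^2 - 5*p - 3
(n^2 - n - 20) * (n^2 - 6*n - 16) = n^4 - 7*n^3 - 30*n^2 + 136*n + 320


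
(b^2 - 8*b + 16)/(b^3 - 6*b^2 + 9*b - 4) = (b - 4)/(b^2 - 2*b + 1)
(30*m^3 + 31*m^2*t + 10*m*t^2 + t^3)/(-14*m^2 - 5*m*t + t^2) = (15*m^2 + 8*m*t + t^2)/(-7*m + t)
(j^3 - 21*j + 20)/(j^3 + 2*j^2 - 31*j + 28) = (j + 5)/(j + 7)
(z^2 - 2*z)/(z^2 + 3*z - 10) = z/(z + 5)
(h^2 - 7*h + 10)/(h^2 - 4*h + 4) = (h - 5)/(h - 2)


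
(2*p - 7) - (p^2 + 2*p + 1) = -p^2 - 8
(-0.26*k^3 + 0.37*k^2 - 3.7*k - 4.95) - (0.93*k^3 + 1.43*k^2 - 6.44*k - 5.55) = -1.19*k^3 - 1.06*k^2 + 2.74*k + 0.6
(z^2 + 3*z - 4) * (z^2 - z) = z^4 + 2*z^3 - 7*z^2 + 4*z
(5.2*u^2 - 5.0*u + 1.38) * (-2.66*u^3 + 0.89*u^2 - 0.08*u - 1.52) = -13.832*u^5 + 17.928*u^4 - 8.5368*u^3 - 6.2758*u^2 + 7.4896*u - 2.0976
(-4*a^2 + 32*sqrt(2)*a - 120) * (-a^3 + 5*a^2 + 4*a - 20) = 4*a^5 - 32*sqrt(2)*a^4 - 20*a^4 + 104*a^3 + 160*sqrt(2)*a^3 - 520*a^2 + 128*sqrt(2)*a^2 - 640*sqrt(2)*a - 480*a + 2400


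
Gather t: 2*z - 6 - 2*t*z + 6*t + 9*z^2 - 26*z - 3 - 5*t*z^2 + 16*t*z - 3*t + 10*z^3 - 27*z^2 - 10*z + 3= t*(-5*z^2 + 14*z + 3) + 10*z^3 - 18*z^2 - 34*z - 6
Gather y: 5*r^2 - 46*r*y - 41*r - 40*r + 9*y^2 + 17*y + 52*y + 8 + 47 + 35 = 5*r^2 - 81*r + 9*y^2 + y*(69 - 46*r) + 90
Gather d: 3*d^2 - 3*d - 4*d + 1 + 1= 3*d^2 - 7*d + 2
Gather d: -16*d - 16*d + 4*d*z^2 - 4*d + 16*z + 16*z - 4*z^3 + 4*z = d*(4*z^2 - 36) - 4*z^3 + 36*z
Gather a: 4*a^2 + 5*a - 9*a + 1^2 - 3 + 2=4*a^2 - 4*a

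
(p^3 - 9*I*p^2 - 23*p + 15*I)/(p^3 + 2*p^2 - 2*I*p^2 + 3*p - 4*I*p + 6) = (p^2 - 6*I*p - 5)/(p^2 + p*(2 + I) + 2*I)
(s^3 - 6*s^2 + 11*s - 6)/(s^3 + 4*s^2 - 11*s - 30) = (s^2 - 3*s + 2)/(s^2 + 7*s + 10)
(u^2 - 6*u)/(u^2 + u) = (u - 6)/(u + 1)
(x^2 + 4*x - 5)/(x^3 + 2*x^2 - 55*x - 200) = (x - 1)/(x^2 - 3*x - 40)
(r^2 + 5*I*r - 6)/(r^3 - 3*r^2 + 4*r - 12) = (r + 3*I)/(r^2 - r*(3 + 2*I) + 6*I)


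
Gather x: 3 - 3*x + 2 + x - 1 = 4 - 2*x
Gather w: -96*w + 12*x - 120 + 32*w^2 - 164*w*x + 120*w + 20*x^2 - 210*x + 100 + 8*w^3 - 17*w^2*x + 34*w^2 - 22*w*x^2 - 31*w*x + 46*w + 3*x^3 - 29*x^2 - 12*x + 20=8*w^3 + w^2*(66 - 17*x) + w*(-22*x^2 - 195*x + 70) + 3*x^3 - 9*x^2 - 210*x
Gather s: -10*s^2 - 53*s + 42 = -10*s^2 - 53*s + 42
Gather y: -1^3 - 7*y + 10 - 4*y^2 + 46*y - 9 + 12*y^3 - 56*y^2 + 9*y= 12*y^3 - 60*y^2 + 48*y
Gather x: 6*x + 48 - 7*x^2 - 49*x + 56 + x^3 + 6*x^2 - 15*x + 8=x^3 - x^2 - 58*x + 112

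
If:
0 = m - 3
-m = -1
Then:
No Solution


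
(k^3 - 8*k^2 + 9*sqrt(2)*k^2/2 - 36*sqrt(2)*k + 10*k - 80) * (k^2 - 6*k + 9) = k^5 - 14*k^4 + 9*sqrt(2)*k^4/2 - 63*sqrt(2)*k^3 + 67*k^3 - 212*k^2 + 513*sqrt(2)*k^2/2 - 324*sqrt(2)*k + 570*k - 720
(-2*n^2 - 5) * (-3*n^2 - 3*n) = 6*n^4 + 6*n^3 + 15*n^2 + 15*n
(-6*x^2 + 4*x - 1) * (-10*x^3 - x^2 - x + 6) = 60*x^5 - 34*x^4 + 12*x^3 - 39*x^2 + 25*x - 6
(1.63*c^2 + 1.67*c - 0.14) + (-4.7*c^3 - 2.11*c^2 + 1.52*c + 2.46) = -4.7*c^3 - 0.48*c^2 + 3.19*c + 2.32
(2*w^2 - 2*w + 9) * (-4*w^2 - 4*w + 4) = -8*w^4 - 20*w^2 - 44*w + 36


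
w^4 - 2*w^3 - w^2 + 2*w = w*(w - 2)*(w - 1)*(w + 1)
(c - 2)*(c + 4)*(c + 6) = c^3 + 8*c^2 + 4*c - 48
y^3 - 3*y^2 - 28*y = y*(y - 7)*(y + 4)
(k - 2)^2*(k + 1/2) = k^3 - 7*k^2/2 + 2*k + 2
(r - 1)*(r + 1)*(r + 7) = r^3 + 7*r^2 - r - 7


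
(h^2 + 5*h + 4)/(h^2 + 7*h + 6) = (h + 4)/(h + 6)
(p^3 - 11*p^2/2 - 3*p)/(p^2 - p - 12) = p*(-2*p^2 + 11*p + 6)/(2*(-p^2 + p + 12))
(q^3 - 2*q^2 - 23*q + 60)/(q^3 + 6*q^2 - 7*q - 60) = (q - 4)/(q + 4)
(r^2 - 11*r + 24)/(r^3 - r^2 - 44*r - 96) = (r - 3)/(r^2 + 7*r + 12)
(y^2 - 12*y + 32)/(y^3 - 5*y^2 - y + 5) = (y^2 - 12*y + 32)/(y^3 - 5*y^2 - y + 5)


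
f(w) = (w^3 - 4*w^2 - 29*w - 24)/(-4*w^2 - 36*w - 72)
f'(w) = (8*w + 36)*(w^3 - 4*w^2 - 29*w - 24)/(-4*w^2 - 36*w - 72)^2 + (3*w^2 - 8*w - 29)/(-4*w^2 - 36*w - 72) = (-w^2 - 12*w + 34)/(4*(w^2 + 12*w + 36))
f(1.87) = 0.56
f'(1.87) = 0.03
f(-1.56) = -0.30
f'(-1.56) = 0.64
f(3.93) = 0.51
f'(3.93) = -0.07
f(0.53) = 0.44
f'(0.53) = 0.16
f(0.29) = 0.40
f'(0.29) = 0.19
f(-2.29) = -0.89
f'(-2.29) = 1.02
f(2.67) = 0.56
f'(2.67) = -0.02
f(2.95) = 0.56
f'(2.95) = -0.03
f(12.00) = -0.72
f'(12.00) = -0.20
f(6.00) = 0.29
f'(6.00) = -0.13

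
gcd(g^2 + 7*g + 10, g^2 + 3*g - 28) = 1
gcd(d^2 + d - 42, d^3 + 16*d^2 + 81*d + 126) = d + 7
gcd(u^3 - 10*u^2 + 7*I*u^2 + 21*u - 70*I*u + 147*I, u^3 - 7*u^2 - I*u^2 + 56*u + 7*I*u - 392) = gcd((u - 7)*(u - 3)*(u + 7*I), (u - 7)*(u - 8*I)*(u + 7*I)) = u^2 + u*(-7 + 7*I) - 49*I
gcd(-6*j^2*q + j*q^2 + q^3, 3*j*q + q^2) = 3*j*q + q^2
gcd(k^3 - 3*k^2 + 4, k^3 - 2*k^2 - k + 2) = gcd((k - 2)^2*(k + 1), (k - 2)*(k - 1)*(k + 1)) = k^2 - k - 2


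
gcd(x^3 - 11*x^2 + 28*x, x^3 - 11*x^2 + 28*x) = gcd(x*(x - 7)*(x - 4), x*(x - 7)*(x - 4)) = x^3 - 11*x^2 + 28*x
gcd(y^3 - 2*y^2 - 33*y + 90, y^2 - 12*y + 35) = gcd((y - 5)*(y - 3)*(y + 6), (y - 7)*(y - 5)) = y - 5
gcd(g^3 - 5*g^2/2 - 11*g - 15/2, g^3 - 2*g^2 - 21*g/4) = g + 3/2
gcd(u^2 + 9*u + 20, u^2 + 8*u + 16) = u + 4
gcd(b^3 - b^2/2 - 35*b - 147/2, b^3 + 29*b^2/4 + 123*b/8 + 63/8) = b^2 + 13*b/2 + 21/2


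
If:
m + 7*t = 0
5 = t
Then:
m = -35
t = 5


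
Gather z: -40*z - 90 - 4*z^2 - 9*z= -4*z^2 - 49*z - 90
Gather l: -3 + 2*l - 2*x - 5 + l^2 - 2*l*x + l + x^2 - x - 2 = l^2 + l*(3 - 2*x) + x^2 - 3*x - 10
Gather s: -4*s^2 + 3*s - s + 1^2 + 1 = -4*s^2 + 2*s + 2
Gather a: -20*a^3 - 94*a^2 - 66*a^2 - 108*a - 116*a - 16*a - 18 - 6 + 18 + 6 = -20*a^3 - 160*a^2 - 240*a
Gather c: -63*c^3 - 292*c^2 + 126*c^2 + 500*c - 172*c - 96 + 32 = -63*c^3 - 166*c^2 + 328*c - 64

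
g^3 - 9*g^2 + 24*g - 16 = (g - 4)^2*(g - 1)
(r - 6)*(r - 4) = r^2 - 10*r + 24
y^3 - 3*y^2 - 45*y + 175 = (y - 5)^2*(y + 7)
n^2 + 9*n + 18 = (n + 3)*(n + 6)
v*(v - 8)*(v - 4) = v^3 - 12*v^2 + 32*v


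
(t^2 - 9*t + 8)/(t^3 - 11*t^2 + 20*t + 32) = (t - 1)/(t^2 - 3*t - 4)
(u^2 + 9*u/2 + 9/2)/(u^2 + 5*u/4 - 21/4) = 2*(2*u + 3)/(4*u - 7)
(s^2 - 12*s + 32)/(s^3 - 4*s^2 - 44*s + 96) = (s - 4)/(s^2 + 4*s - 12)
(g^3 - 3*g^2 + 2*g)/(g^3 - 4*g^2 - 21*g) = (-g^2 + 3*g - 2)/(-g^2 + 4*g + 21)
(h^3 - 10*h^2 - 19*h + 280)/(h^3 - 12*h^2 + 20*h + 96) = (h^2 - 2*h - 35)/(h^2 - 4*h - 12)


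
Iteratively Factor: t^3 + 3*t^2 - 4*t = (t + 4)*(t^2 - t) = t*(t + 4)*(t - 1)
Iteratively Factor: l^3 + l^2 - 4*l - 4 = (l - 2)*(l^2 + 3*l + 2) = (l - 2)*(l + 1)*(l + 2)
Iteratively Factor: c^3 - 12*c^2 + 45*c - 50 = (c - 5)*(c^2 - 7*c + 10) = (c - 5)^2*(c - 2)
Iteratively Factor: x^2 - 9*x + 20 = (x - 4)*(x - 5)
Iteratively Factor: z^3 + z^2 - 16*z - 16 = (z - 4)*(z^2 + 5*z + 4) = (z - 4)*(z + 4)*(z + 1)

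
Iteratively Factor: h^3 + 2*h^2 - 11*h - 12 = (h + 1)*(h^2 + h - 12) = (h - 3)*(h + 1)*(h + 4)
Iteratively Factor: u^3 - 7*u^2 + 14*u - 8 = (u - 2)*(u^2 - 5*u + 4) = (u - 4)*(u - 2)*(u - 1)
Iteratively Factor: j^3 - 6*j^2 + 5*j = (j - 5)*(j^2 - j) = j*(j - 5)*(j - 1)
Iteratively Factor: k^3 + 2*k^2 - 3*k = (k + 3)*(k^2 - k) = k*(k + 3)*(k - 1)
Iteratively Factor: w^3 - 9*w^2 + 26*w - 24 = (w - 2)*(w^2 - 7*w + 12) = (w - 4)*(w - 2)*(w - 3)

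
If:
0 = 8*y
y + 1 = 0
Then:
No Solution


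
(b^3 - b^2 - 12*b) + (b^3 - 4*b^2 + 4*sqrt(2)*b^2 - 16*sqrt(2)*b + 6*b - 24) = 2*b^3 - 5*b^2 + 4*sqrt(2)*b^2 - 16*sqrt(2)*b - 6*b - 24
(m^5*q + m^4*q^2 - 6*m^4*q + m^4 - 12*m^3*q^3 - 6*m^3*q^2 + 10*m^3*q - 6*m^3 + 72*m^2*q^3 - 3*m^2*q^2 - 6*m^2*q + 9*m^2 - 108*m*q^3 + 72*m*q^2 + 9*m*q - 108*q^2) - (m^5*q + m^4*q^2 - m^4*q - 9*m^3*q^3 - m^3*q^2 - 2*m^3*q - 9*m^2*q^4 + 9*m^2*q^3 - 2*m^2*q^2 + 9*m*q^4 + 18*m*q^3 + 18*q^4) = -5*m^4*q + m^4 - 3*m^3*q^3 - 5*m^3*q^2 + 12*m^3*q - 6*m^3 + 9*m^2*q^4 + 63*m^2*q^3 - m^2*q^2 - 6*m^2*q + 9*m^2 - 9*m*q^4 - 126*m*q^3 + 72*m*q^2 + 9*m*q - 18*q^4 - 108*q^2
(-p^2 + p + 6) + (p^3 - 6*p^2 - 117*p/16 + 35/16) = p^3 - 7*p^2 - 101*p/16 + 131/16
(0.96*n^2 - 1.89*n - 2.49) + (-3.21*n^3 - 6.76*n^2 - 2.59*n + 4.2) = -3.21*n^3 - 5.8*n^2 - 4.48*n + 1.71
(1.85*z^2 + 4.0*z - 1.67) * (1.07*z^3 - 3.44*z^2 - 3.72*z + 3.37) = 1.9795*z^5 - 2.084*z^4 - 22.4289*z^3 - 2.9007*z^2 + 19.6924*z - 5.6279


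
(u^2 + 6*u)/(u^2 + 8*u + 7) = u*(u + 6)/(u^2 + 8*u + 7)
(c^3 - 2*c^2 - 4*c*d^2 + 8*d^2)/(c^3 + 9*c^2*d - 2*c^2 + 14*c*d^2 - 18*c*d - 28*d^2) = (c - 2*d)/(c + 7*d)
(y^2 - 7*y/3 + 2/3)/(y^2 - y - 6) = (-y^2 + 7*y/3 - 2/3)/(-y^2 + y + 6)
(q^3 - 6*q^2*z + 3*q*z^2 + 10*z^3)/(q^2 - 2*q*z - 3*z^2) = (-q^2 + 7*q*z - 10*z^2)/(-q + 3*z)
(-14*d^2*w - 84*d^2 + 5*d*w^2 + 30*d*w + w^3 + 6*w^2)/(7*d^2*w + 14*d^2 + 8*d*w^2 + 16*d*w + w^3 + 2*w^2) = (-2*d*w - 12*d + w^2 + 6*w)/(d*w + 2*d + w^2 + 2*w)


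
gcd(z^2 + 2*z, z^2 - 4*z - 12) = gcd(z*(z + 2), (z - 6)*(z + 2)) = z + 2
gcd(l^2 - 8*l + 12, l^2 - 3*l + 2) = l - 2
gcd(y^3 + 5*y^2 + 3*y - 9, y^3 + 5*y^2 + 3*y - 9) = y^3 + 5*y^2 + 3*y - 9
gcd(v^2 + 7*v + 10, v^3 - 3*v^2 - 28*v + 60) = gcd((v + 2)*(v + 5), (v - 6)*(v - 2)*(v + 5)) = v + 5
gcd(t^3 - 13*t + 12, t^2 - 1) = t - 1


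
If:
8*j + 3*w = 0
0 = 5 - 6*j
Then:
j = 5/6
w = -20/9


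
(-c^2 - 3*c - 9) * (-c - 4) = c^3 + 7*c^2 + 21*c + 36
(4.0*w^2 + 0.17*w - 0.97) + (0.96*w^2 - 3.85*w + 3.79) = 4.96*w^2 - 3.68*w + 2.82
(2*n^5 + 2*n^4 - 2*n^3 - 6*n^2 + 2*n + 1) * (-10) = -20*n^5 - 20*n^4 + 20*n^3 + 60*n^2 - 20*n - 10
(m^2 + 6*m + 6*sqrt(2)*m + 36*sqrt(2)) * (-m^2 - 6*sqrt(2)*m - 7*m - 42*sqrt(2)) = -m^4 - 12*sqrt(2)*m^3 - 13*m^3 - 156*sqrt(2)*m^2 - 114*m^2 - 936*m - 504*sqrt(2)*m - 3024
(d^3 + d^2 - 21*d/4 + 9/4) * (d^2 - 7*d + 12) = d^5 - 6*d^4 - d^3/4 + 51*d^2 - 315*d/4 + 27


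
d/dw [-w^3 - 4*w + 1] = -3*w^2 - 4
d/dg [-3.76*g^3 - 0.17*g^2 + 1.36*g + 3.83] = -11.28*g^2 - 0.34*g + 1.36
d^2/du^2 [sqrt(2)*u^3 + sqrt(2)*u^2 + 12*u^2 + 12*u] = 6*sqrt(2)*u + 2*sqrt(2) + 24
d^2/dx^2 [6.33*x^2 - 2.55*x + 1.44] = 12.6600000000000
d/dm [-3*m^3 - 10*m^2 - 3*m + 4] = -9*m^2 - 20*m - 3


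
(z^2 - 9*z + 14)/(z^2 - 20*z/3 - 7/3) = 3*(z - 2)/(3*z + 1)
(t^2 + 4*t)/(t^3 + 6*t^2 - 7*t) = (t + 4)/(t^2 + 6*t - 7)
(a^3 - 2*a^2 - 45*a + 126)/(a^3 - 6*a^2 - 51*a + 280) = (a^2 - 9*a + 18)/(a^2 - 13*a + 40)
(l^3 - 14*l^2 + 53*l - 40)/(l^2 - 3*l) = (l^3 - 14*l^2 + 53*l - 40)/(l*(l - 3))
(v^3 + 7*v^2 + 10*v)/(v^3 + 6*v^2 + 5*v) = (v + 2)/(v + 1)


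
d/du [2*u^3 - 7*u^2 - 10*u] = 6*u^2 - 14*u - 10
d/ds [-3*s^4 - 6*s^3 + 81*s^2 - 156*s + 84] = -12*s^3 - 18*s^2 + 162*s - 156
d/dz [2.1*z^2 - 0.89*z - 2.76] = 4.2*z - 0.89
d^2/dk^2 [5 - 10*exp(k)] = -10*exp(k)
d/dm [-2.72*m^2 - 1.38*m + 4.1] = -5.44*m - 1.38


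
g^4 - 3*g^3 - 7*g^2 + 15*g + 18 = (g - 3)^2*(g + 1)*(g + 2)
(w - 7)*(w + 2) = w^2 - 5*w - 14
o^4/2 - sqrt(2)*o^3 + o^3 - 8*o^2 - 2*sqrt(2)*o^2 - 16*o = o*(o/2 + sqrt(2))*(o + 2)*(o - 4*sqrt(2))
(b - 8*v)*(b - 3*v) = b^2 - 11*b*v + 24*v^2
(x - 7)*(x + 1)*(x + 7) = x^3 + x^2 - 49*x - 49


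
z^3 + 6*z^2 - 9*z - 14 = (z - 2)*(z + 1)*(z + 7)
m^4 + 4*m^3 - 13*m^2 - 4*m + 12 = (m - 2)*(m - 1)*(m + 1)*(m + 6)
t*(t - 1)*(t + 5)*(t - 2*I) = t^4 + 4*t^3 - 2*I*t^3 - 5*t^2 - 8*I*t^2 + 10*I*t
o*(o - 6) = o^2 - 6*o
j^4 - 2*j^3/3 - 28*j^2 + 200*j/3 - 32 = (j - 4)*(j - 2)*(j - 2/3)*(j + 6)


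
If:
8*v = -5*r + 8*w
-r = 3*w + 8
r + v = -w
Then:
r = -128/7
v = 104/7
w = 24/7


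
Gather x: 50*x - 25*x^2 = -25*x^2 + 50*x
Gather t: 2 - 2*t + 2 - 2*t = 4 - 4*t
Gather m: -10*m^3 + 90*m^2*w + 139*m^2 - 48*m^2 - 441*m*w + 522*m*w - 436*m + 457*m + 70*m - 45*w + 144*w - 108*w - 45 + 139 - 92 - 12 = -10*m^3 + m^2*(90*w + 91) + m*(81*w + 91) - 9*w - 10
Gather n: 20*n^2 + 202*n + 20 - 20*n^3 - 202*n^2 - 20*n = -20*n^3 - 182*n^2 + 182*n + 20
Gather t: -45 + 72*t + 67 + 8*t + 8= 80*t + 30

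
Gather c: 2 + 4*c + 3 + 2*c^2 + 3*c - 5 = 2*c^2 + 7*c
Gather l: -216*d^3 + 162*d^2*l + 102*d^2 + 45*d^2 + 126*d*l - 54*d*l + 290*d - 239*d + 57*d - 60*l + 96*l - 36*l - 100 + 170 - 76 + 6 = -216*d^3 + 147*d^2 + 108*d + l*(162*d^2 + 72*d)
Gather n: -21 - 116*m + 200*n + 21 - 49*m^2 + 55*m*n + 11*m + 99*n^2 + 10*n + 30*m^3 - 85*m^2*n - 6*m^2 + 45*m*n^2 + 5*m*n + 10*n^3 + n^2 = 30*m^3 - 55*m^2 - 105*m + 10*n^3 + n^2*(45*m + 100) + n*(-85*m^2 + 60*m + 210)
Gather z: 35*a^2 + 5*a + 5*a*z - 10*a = 35*a^2 + 5*a*z - 5*a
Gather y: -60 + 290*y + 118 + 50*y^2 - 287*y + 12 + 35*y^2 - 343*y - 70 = 85*y^2 - 340*y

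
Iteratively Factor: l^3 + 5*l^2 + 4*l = (l + 4)*(l^2 + l) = l*(l + 4)*(l + 1)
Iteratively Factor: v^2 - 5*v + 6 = (v - 3)*(v - 2)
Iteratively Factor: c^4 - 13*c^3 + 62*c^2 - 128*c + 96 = (c - 4)*(c^3 - 9*c^2 + 26*c - 24) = (c - 4)*(c - 3)*(c^2 - 6*c + 8) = (c - 4)^2*(c - 3)*(c - 2)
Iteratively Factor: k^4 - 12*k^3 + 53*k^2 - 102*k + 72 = (k - 2)*(k^3 - 10*k^2 + 33*k - 36) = (k - 4)*(k - 2)*(k^2 - 6*k + 9) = (k - 4)*(k - 3)*(k - 2)*(k - 3)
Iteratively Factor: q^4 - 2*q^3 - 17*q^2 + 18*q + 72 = (q - 4)*(q^3 + 2*q^2 - 9*q - 18) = (q - 4)*(q - 3)*(q^2 + 5*q + 6) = (q - 4)*(q - 3)*(q + 2)*(q + 3)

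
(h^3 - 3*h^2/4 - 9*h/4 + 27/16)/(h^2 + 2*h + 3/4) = (8*h^2 - 18*h + 9)/(4*(2*h + 1))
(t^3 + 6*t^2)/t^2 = t + 6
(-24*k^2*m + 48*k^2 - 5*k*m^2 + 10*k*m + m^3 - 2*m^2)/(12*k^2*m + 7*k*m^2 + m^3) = (-8*k*m + 16*k + m^2 - 2*m)/(m*(4*k + m))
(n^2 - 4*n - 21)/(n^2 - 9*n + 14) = (n + 3)/(n - 2)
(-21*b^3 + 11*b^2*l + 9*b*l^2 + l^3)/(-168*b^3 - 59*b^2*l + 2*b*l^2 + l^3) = (b - l)/(8*b - l)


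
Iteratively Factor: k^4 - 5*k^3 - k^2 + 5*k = (k - 5)*(k^3 - k) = (k - 5)*(k + 1)*(k^2 - k) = k*(k - 5)*(k + 1)*(k - 1)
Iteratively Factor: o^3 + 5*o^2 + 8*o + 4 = (o + 2)*(o^2 + 3*o + 2) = (o + 1)*(o + 2)*(o + 2)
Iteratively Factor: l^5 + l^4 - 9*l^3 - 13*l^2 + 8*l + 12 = (l + 2)*(l^4 - l^3 - 7*l^2 + l + 6) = (l + 1)*(l + 2)*(l^3 - 2*l^2 - 5*l + 6) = (l - 1)*(l + 1)*(l + 2)*(l^2 - l - 6) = (l - 3)*(l - 1)*(l + 1)*(l + 2)*(l + 2)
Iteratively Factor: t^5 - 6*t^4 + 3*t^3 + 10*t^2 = (t - 5)*(t^4 - t^3 - 2*t^2) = (t - 5)*(t + 1)*(t^3 - 2*t^2) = (t - 5)*(t - 2)*(t + 1)*(t^2) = t*(t - 5)*(t - 2)*(t + 1)*(t)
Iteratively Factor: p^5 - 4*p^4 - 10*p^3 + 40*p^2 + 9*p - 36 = (p + 1)*(p^4 - 5*p^3 - 5*p^2 + 45*p - 36) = (p - 1)*(p + 1)*(p^3 - 4*p^2 - 9*p + 36) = (p - 4)*(p - 1)*(p + 1)*(p^2 - 9) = (p - 4)*(p - 3)*(p - 1)*(p + 1)*(p + 3)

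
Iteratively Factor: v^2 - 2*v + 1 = (v - 1)*(v - 1)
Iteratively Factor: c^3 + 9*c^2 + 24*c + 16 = (c + 4)*(c^2 + 5*c + 4) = (c + 4)^2*(c + 1)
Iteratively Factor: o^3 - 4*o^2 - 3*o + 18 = (o - 3)*(o^2 - o - 6) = (o - 3)*(o + 2)*(o - 3)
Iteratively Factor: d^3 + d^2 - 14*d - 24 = (d + 2)*(d^2 - d - 12) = (d - 4)*(d + 2)*(d + 3)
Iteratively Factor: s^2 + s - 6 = (s + 3)*(s - 2)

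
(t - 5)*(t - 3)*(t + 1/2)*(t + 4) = t^4 - 7*t^3/2 - 19*t^2 + 103*t/2 + 30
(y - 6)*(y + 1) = y^2 - 5*y - 6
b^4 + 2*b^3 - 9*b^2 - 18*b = b*(b - 3)*(b + 2)*(b + 3)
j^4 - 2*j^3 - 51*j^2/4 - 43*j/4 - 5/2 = (j - 5)*(j + 1/2)^2*(j + 2)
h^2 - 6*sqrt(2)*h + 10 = (h - 5*sqrt(2))*(h - sqrt(2))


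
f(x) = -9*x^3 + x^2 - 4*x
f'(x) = -27*x^2 + 2*x - 4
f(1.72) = -49.72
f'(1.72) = -80.44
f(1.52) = -35.38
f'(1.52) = -63.34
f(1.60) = -40.70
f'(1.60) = -69.92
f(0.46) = -2.50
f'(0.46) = -8.79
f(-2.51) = 158.66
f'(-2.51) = -179.12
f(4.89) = -1048.02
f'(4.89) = -639.85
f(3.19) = -294.74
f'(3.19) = -272.37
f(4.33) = -729.22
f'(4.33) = -501.56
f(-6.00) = 2004.00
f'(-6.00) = -988.00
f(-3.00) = 264.00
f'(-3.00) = -253.00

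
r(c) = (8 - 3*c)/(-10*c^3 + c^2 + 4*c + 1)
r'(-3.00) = 0.05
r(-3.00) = 0.06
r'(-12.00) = 0.00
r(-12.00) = 0.00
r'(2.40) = 0.03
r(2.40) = -0.01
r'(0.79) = 3478.10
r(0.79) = -38.49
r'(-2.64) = 0.09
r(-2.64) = 0.09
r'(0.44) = -0.02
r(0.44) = 3.18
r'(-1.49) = 0.79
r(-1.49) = 0.41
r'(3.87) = 0.00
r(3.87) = 0.01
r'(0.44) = -0.02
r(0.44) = 3.18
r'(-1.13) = 2.56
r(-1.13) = 0.93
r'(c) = (8 - 3*c)*(30*c^2 - 2*c - 4)/(-10*c^3 + c^2 + 4*c + 1)^2 - 3/(-10*c^3 + c^2 + 4*c + 1) = (30*c^3 - 3*c^2 - 12*c + 2*(3*c - 8)*(-15*c^2 + c + 2) - 3)/(-10*c^3 + c^2 + 4*c + 1)^2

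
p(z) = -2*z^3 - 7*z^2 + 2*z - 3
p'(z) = -6*z^2 - 14*z + 2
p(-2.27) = -20.22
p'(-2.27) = 2.86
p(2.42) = -67.50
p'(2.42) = -67.02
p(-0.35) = -4.47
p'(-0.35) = 6.16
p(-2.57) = -20.43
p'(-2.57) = -1.65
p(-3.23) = -15.09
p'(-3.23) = -15.38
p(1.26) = -15.59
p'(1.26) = -25.17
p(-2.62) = -20.32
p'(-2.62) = -2.51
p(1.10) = -11.93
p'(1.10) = -20.66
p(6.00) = -675.00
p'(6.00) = -298.00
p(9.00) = -2010.00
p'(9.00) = -610.00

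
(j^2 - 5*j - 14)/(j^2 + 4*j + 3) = (j^2 - 5*j - 14)/(j^2 + 4*j + 3)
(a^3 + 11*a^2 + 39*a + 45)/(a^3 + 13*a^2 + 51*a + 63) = (a + 5)/(a + 7)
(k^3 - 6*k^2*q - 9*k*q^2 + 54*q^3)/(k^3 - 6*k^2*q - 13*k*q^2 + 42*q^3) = (k^2 - 9*k*q + 18*q^2)/(k^2 - 9*k*q + 14*q^2)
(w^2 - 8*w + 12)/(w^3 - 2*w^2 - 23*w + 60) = (w^2 - 8*w + 12)/(w^3 - 2*w^2 - 23*w + 60)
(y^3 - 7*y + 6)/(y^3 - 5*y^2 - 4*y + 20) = (y^2 + 2*y - 3)/(y^2 - 3*y - 10)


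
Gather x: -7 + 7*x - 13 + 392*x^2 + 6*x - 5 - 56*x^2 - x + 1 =336*x^2 + 12*x - 24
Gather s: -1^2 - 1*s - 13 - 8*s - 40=-9*s - 54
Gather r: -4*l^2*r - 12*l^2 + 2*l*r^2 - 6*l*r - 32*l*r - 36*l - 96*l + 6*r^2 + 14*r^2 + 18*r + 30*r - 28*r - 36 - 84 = -12*l^2 - 132*l + r^2*(2*l + 20) + r*(-4*l^2 - 38*l + 20) - 120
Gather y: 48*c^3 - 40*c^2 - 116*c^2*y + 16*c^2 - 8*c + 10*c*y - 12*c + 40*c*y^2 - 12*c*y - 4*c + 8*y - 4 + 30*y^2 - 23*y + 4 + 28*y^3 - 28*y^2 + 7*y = 48*c^3 - 24*c^2 - 24*c + 28*y^3 + y^2*(40*c + 2) + y*(-116*c^2 - 2*c - 8)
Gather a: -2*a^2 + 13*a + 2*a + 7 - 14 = -2*a^2 + 15*a - 7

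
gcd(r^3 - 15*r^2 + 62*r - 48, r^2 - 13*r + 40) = r - 8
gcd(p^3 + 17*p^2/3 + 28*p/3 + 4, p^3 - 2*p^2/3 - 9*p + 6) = p + 3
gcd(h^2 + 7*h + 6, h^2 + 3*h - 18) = h + 6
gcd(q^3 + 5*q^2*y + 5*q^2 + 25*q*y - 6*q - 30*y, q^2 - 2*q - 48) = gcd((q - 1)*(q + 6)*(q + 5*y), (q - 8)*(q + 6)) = q + 6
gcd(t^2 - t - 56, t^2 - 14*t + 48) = t - 8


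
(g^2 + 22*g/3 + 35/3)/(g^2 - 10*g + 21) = (3*g^2 + 22*g + 35)/(3*(g^2 - 10*g + 21))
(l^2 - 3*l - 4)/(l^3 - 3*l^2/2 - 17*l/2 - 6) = 2/(2*l + 3)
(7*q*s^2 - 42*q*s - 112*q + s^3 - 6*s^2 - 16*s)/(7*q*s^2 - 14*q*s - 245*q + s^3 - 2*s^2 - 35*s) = (s^2 - 6*s - 16)/(s^2 - 2*s - 35)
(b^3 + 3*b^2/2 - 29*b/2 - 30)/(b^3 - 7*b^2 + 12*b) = (2*b^2 + 11*b + 15)/(2*b*(b - 3))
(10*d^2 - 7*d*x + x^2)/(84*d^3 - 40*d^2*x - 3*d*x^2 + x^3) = (-5*d + x)/(-42*d^2 - d*x + x^2)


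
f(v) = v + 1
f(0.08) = 1.08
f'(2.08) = 1.00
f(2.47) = 3.47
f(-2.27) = -1.27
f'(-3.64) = 1.00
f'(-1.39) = 1.00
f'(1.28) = 1.00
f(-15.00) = -14.00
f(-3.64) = -2.64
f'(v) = 1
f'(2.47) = 1.00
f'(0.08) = 1.00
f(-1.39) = -0.39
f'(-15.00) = 1.00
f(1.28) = 2.28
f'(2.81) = 1.00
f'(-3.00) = 1.00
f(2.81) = 3.81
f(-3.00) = -2.00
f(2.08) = 3.08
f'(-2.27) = 1.00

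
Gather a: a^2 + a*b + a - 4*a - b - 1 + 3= a^2 + a*(b - 3) - b + 2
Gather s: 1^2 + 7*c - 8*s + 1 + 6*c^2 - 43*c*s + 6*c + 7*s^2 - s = 6*c^2 + 13*c + 7*s^2 + s*(-43*c - 9) + 2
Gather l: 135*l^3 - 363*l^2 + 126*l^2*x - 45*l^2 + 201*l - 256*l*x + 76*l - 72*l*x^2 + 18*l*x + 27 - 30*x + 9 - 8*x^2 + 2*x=135*l^3 + l^2*(126*x - 408) + l*(-72*x^2 - 238*x + 277) - 8*x^2 - 28*x + 36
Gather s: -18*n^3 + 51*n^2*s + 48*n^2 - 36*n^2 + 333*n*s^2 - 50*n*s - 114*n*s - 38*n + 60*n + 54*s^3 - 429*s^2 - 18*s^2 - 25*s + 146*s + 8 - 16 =-18*n^3 + 12*n^2 + 22*n + 54*s^3 + s^2*(333*n - 447) + s*(51*n^2 - 164*n + 121) - 8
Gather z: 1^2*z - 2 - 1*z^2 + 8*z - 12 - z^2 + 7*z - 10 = -2*z^2 + 16*z - 24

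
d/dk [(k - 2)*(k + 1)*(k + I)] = 3*k^2 + 2*k*(-1 + I) - 2 - I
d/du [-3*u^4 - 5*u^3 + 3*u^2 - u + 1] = -12*u^3 - 15*u^2 + 6*u - 1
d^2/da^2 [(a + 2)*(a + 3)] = 2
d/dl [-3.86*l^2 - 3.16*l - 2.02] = -7.72*l - 3.16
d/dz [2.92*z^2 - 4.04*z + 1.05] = 5.84*z - 4.04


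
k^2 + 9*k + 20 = (k + 4)*(k + 5)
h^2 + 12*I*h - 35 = (h + 5*I)*(h + 7*I)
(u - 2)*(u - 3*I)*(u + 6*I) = u^3 - 2*u^2 + 3*I*u^2 + 18*u - 6*I*u - 36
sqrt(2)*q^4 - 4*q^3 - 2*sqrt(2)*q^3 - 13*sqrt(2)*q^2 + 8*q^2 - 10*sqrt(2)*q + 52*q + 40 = (q - 5)*(q + 2)*(q - 2*sqrt(2))*(sqrt(2)*q + sqrt(2))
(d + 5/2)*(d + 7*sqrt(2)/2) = d^2 + 5*d/2 + 7*sqrt(2)*d/2 + 35*sqrt(2)/4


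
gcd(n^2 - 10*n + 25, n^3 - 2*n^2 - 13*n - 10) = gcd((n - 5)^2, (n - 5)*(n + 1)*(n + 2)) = n - 5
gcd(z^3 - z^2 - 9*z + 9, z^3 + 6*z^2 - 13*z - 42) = z - 3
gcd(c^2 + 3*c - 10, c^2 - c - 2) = c - 2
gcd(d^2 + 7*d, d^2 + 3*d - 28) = d + 7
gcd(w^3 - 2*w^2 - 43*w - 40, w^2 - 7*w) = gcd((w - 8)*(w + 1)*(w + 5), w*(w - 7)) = 1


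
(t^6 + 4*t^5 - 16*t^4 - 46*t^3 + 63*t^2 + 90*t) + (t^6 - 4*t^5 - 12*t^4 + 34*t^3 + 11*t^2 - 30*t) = 2*t^6 - 28*t^4 - 12*t^3 + 74*t^2 + 60*t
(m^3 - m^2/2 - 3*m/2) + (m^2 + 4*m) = m^3 + m^2/2 + 5*m/2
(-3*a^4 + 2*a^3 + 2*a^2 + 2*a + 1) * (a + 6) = -3*a^5 - 16*a^4 + 14*a^3 + 14*a^2 + 13*a + 6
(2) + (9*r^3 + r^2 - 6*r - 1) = 9*r^3 + r^2 - 6*r + 1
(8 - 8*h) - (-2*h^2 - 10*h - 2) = 2*h^2 + 2*h + 10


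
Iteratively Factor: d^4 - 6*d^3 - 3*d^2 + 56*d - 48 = (d - 1)*(d^3 - 5*d^2 - 8*d + 48) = (d - 1)*(d + 3)*(d^2 - 8*d + 16) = (d - 4)*(d - 1)*(d + 3)*(d - 4)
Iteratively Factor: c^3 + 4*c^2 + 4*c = (c + 2)*(c^2 + 2*c) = c*(c + 2)*(c + 2)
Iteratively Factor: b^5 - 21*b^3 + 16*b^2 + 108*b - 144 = (b - 2)*(b^4 + 2*b^3 - 17*b^2 - 18*b + 72) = (b - 2)^2*(b^3 + 4*b^2 - 9*b - 36) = (b - 2)^2*(b + 3)*(b^2 + b - 12) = (b - 3)*(b - 2)^2*(b + 3)*(b + 4)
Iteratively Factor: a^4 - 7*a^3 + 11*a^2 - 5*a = (a - 1)*(a^3 - 6*a^2 + 5*a) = (a - 1)^2*(a^2 - 5*a) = a*(a - 1)^2*(a - 5)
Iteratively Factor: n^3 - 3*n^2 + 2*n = (n)*(n^2 - 3*n + 2) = n*(n - 1)*(n - 2)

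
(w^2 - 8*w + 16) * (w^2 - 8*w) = w^4 - 16*w^3 + 80*w^2 - 128*w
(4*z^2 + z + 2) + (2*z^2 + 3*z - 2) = 6*z^2 + 4*z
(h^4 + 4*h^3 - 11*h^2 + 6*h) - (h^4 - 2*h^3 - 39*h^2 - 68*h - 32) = 6*h^3 + 28*h^2 + 74*h + 32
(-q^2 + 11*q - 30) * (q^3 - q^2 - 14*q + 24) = -q^5 + 12*q^4 - 27*q^3 - 148*q^2 + 684*q - 720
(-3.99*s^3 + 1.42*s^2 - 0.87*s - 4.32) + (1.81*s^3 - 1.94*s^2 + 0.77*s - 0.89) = -2.18*s^3 - 0.52*s^2 - 0.1*s - 5.21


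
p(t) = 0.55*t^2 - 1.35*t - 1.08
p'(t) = 1.1*t - 1.35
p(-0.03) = -1.04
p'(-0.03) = -1.38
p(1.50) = -1.87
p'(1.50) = 0.30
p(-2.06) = 4.03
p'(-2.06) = -3.62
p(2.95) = -0.28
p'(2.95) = 1.90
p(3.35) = 0.57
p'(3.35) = 2.34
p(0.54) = -1.65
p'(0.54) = -0.76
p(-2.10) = 4.18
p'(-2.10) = -3.66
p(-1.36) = 1.77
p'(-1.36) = -2.85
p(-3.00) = 7.92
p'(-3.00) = -4.65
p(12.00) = 61.92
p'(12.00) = 11.85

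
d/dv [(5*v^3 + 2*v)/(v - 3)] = (10*v^3 - 45*v^2 - 6)/(v^2 - 6*v + 9)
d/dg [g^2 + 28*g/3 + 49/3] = 2*g + 28/3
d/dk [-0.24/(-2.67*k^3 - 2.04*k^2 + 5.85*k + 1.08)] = (-1.9224*k^2 - 0.9792*k + 1.404)/(2.67*k^3 + 2.04*k^2 - 5.85*k - 1.08)^2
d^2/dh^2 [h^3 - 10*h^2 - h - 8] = 6*h - 20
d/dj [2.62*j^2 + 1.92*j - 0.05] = 5.24*j + 1.92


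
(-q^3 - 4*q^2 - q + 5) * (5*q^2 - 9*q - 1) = -5*q^5 - 11*q^4 + 32*q^3 + 38*q^2 - 44*q - 5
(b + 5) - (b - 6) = 11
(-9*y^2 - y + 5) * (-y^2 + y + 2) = 9*y^4 - 8*y^3 - 24*y^2 + 3*y + 10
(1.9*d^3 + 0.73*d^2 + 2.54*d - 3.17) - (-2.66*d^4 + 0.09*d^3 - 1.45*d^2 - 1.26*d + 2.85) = 2.66*d^4 + 1.81*d^3 + 2.18*d^2 + 3.8*d - 6.02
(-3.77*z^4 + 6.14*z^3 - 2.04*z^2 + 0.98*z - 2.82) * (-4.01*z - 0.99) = 15.1177*z^5 - 20.8891*z^4 + 2.1018*z^3 - 1.9102*z^2 + 10.338*z + 2.7918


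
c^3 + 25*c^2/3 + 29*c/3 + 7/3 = (c + 1/3)*(c + 1)*(c + 7)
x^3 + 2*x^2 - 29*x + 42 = (x - 3)*(x - 2)*(x + 7)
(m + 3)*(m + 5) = m^2 + 8*m + 15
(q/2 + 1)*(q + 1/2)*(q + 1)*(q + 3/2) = q^4/2 + 5*q^3/2 + 35*q^2/8 + 25*q/8 + 3/4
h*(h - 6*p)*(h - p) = h^3 - 7*h^2*p + 6*h*p^2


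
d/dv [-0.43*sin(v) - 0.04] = -0.43*cos(v)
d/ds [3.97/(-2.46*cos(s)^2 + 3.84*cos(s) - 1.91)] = (15.2448 - 19.5324*cos(s))*sin(s)/(2.46*cos(s)^2 - 3.84*cos(s) + 1.91)^2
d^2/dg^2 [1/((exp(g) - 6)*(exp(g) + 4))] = (4*exp(3*g) - 6*exp(2*g) + 100*exp(g) - 48)*exp(g)/(exp(6*g) - 6*exp(5*g) - 60*exp(4*g) + 280*exp(3*g) + 1440*exp(2*g) - 3456*exp(g) - 13824)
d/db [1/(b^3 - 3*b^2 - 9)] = 3*b*(2 - b)/(-b^3 + 3*b^2 + 9)^2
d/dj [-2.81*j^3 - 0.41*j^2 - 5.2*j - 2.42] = -8.43*j^2 - 0.82*j - 5.2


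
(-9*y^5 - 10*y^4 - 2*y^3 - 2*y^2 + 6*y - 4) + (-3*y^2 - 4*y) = -9*y^5 - 10*y^4 - 2*y^3 - 5*y^2 + 2*y - 4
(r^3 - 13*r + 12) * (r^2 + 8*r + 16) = r^5 + 8*r^4 + 3*r^3 - 92*r^2 - 112*r + 192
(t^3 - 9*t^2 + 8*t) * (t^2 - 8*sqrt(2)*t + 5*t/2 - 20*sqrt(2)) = t^5 - 8*sqrt(2)*t^4 - 13*t^4/2 - 29*t^3/2 + 52*sqrt(2)*t^3 + 20*t^2 + 116*sqrt(2)*t^2 - 160*sqrt(2)*t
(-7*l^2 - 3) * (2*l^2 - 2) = -14*l^4 + 8*l^2 + 6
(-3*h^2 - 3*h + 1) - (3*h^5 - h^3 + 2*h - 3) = -3*h^5 + h^3 - 3*h^2 - 5*h + 4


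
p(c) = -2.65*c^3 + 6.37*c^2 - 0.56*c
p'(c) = -7.95*c^2 + 12.74*c - 0.56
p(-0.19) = 0.35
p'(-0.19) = -3.27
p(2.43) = -1.77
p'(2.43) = -16.55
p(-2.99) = 129.46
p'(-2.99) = -109.73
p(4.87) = -157.73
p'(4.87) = -127.07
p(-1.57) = 26.84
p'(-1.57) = -40.16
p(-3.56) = 202.29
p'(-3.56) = -146.67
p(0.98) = 3.07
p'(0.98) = 4.29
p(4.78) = -146.55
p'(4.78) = -121.31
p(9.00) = -1420.92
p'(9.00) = -529.85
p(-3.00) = 130.56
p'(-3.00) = -110.33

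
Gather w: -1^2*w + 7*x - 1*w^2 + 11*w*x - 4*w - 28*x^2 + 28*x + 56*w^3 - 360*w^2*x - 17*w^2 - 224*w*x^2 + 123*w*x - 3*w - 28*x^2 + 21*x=56*w^3 + w^2*(-360*x - 18) + w*(-224*x^2 + 134*x - 8) - 56*x^2 + 56*x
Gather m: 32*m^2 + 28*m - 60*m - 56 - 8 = 32*m^2 - 32*m - 64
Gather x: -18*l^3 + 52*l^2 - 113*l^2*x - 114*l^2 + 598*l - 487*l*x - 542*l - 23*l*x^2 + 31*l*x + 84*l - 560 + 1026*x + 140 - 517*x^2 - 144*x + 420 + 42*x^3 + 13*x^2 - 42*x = -18*l^3 - 62*l^2 + 140*l + 42*x^3 + x^2*(-23*l - 504) + x*(-113*l^2 - 456*l + 840)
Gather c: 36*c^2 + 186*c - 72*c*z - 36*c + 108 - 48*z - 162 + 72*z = 36*c^2 + c*(150 - 72*z) + 24*z - 54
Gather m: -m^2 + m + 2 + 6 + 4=-m^2 + m + 12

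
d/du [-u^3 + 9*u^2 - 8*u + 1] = -3*u^2 + 18*u - 8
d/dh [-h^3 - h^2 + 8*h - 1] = -3*h^2 - 2*h + 8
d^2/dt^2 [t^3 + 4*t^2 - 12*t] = 6*t + 8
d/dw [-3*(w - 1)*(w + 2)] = -6*w - 3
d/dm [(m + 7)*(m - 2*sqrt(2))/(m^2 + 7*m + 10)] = (-(m + 7)*(m - 2*sqrt(2))*(2*m + 7) + (2*m - 2*sqrt(2) + 7)*(m^2 + 7*m + 10))/(m^2 + 7*m + 10)^2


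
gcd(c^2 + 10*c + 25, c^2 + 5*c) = c + 5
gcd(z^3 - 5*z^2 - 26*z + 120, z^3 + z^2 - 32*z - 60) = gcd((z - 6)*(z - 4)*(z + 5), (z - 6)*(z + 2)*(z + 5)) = z^2 - z - 30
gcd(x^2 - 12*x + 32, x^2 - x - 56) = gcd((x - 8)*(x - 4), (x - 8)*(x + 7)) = x - 8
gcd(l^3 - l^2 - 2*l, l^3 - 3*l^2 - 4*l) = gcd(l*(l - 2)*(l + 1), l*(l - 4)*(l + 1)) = l^2 + l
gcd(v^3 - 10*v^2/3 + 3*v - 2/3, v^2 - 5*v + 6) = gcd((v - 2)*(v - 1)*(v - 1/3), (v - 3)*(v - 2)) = v - 2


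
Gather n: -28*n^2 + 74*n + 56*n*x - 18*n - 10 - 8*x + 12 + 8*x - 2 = -28*n^2 + n*(56*x + 56)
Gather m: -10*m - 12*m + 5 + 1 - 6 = -22*m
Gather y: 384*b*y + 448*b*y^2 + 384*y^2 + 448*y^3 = 384*b*y + 448*y^3 + y^2*(448*b + 384)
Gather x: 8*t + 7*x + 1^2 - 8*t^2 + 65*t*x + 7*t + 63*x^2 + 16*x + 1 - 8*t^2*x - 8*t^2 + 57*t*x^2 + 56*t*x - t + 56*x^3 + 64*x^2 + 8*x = -16*t^2 + 14*t + 56*x^3 + x^2*(57*t + 127) + x*(-8*t^2 + 121*t + 31) + 2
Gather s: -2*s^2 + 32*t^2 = -2*s^2 + 32*t^2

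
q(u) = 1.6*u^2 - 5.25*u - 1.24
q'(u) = 3.2*u - 5.25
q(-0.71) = 3.29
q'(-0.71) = -7.52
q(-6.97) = 113.08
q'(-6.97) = -27.55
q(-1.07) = 6.21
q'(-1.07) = -8.67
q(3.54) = 0.23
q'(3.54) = 6.08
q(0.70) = -4.13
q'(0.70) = -3.01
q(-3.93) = 44.10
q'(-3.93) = -17.83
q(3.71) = 1.31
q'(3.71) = 6.62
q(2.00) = -5.34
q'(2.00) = 1.15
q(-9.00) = 175.61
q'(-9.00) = -34.05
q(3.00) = -2.59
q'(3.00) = 4.35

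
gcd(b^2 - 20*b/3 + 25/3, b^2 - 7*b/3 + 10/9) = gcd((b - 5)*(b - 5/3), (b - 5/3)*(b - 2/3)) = b - 5/3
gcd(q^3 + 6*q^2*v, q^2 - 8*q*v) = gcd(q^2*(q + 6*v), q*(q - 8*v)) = q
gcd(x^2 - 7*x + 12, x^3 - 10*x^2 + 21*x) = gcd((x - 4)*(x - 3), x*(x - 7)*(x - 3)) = x - 3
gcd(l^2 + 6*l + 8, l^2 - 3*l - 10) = l + 2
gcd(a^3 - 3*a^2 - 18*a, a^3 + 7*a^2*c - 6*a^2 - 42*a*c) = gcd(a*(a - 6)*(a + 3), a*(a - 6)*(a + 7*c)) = a^2 - 6*a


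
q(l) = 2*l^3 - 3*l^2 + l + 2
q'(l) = 6*l^2 - 6*l + 1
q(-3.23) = -99.93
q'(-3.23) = 82.98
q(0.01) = 2.01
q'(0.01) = 0.94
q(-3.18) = -95.83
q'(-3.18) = 80.75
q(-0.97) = -3.62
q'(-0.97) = 12.47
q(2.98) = 31.27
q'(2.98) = 36.40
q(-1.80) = -21.18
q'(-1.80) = 31.24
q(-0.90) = -2.79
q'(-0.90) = 11.26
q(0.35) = 2.07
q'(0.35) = -0.36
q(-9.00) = -1708.00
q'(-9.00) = 541.00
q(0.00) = 2.00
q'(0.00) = 1.00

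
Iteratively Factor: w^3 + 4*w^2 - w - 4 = (w - 1)*(w^2 + 5*w + 4) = (w - 1)*(w + 1)*(w + 4)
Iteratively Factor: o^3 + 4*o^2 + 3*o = (o)*(o^2 + 4*o + 3) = o*(o + 1)*(o + 3)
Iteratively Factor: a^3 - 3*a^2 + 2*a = (a - 1)*(a^2 - 2*a) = (a - 2)*(a - 1)*(a)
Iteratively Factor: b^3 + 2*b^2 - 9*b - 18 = (b + 2)*(b^2 - 9) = (b + 2)*(b + 3)*(b - 3)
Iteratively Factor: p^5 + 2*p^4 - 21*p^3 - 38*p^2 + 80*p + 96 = (p + 1)*(p^4 + p^3 - 22*p^2 - 16*p + 96) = (p - 4)*(p + 1)*(p^3 + 5*p^2 - 2*p - 24) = (p - 4)*(p + 1)*(p + 3)*(p^2 + 2*p - 8) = (p - 4)*(p + 1)*(p + 3)*(p + 4)*(p - 2)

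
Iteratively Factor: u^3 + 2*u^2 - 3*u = (u + 3)*(u^2 - u) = (u - 1)*(u + 3)*(u)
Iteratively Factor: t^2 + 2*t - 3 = (t - 1)*(t + 3)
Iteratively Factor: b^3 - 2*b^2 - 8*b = (b)*(b^2 - 2*b - 8) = b*(b - 4)*(b + 2)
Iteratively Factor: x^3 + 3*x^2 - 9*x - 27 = (x + 3)*(x^2 - 9) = (x - 3)*(x + 3)*(x + 3)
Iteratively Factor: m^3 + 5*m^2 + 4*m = (m + 4)*(m^2 + m) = m*(m + 4)*(m + 1)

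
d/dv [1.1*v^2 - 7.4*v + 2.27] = 2.2*v - 7.4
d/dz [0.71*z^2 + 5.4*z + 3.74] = 1.42*z + 5.4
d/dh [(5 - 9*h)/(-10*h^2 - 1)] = (-90*h^2 + 100*h + 9)/(100*h^4 + 20*h^2 + 1)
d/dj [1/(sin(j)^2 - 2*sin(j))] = 2*(1 - sin(j))*cos(j)/((sin(j) - 2)^2*sin(j)^2)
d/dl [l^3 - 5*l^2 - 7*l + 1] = 3*l^2 - 10*l - 7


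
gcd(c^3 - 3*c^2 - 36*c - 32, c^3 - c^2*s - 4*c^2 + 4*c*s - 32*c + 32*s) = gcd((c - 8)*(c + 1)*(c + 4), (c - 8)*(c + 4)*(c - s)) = c^2 - 4*c - 32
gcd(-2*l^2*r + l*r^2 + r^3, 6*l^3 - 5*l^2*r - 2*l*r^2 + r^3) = -2*l^2 + l*r + r^2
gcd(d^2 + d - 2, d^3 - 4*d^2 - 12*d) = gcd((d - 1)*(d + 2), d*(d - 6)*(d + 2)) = d + 2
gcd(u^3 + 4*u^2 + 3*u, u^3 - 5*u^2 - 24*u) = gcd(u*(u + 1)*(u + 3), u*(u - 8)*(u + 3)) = u^2 + 3*u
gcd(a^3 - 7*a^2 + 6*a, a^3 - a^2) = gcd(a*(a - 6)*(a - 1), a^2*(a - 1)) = a^2 - a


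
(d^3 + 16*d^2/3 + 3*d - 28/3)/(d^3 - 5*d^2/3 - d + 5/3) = (3*d^2 + 19*d + 28)/(3*d^2 - 2*d - 5)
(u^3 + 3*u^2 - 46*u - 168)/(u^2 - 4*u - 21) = (u^2 + 10*u + 24)/(u + 3)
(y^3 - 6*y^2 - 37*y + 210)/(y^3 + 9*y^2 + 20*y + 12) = (y^2 - 12*y + 35)/(y^2 + 3*y + 2)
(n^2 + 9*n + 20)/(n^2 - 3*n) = (n^2 + 9*n + 20)/(n*(n - 3))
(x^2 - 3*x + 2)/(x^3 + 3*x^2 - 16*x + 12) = 1/(x + 6)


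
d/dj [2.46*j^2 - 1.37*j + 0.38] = 4.92*j - 1.37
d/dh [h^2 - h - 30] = 2*h - 1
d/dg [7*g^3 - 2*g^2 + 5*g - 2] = 21*g^2 - 4*g + 5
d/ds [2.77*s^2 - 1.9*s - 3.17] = 5.54*s - 1.9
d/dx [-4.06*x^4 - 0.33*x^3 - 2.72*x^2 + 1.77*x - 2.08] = -16.24*x^3 - 0.99*x^2 - 5.44*x + 1.77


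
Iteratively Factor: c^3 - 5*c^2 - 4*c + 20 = (c - 2)*(c^2 - 3*c - 10) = (c - 5)*(c - 2)*(c + 2)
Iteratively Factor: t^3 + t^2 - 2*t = (t + 2)*(t^2 - t) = t*(t + 2)*(t - 1)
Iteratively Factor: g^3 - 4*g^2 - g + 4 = (g + 1)*(g^2 - 5*g + 4) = (g - 4)*(g + 1)*(g - 1)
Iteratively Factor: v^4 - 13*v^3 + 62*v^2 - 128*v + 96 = (v - 3)*(v^3 - 10*v^2 + 32*v - 32) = (v - 4)*(v - 3)*(v^2 - 6*v + 8) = (v - 4)*(v - 3)*(v - 2)*(v - 4)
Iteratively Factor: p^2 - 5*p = (p - 5)*(p)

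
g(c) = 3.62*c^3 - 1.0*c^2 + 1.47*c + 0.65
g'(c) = 10.86*c^2 - 2.0*c + 1.47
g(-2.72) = -83.59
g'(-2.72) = 87.26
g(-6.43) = -1012.52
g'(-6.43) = 463.34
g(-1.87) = -29.27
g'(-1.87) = 43.19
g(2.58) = 59.95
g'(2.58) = 68.60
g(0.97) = 4.44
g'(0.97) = 9.75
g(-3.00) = -110.50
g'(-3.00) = 105.21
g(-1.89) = -30.14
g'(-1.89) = 44.04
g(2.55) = 57.92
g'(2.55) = 66.99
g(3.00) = 93.80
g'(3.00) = 93.21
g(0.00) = 0.65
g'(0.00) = 1.47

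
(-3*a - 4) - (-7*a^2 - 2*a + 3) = 7*a^2 - a - 7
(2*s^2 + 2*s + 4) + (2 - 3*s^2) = -s^2 + 2*s + 6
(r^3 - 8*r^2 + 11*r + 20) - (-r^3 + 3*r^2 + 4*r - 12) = 2*r^3 - 11*r^2 + 7*r + 32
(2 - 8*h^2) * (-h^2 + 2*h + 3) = 8*h^4 - 16*h^3 - 26*h^2 + 4*h + 6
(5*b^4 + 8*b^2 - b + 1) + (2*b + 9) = 5*b^4 + 8*b^2 + b + 10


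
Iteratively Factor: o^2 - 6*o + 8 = (o - 4)*(o - 2)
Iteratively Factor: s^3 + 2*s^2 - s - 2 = (s + 1)*(s^2 + s - 2) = (s + 1)*(s + 2)*(s - 1)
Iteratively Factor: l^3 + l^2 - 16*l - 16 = (l - 4)*(l^2 + 5*l + 4) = (l - 4)*(l + 4)*(l + 1)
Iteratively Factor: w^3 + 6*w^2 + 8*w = (w + 4)*(w^2 + 2*w) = (w + 2)*(w + 4)*(w)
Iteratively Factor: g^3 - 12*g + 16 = (g + 4)*(g^2 - 4*g + 4) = (g - 2)*(g + 4)*(g - 2)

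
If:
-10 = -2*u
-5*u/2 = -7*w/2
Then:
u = 5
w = 25/7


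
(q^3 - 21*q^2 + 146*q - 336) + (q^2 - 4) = q^3 - 20*q^2 + 146*q - 340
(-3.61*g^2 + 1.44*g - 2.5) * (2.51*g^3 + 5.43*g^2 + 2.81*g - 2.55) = -9.0611*g^5 - 15.9879*g^4 - 8.5999*g^3 - 0.3231*g^2 - 10.697*g + 6.375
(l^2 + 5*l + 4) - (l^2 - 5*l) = 10*l + 4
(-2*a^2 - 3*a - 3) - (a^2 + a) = -3*a^2 - 4*a - 3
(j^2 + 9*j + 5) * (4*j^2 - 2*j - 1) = 4*j^4 + 34*j^3 + j^2 - 19*j - 5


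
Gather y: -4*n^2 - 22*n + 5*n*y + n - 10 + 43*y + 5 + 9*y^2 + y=-4*n^2 - 21*n + 9*y^2 + y*(5*n + 44) - 5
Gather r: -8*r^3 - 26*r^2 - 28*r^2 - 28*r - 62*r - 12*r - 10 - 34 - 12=-8*r^3 - 54*r^2 - 102*r - 56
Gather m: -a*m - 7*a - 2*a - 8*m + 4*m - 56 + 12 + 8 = -9*a + m*(-a - 4) - 36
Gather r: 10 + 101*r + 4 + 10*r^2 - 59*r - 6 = 10*r^2 + 42*r + 8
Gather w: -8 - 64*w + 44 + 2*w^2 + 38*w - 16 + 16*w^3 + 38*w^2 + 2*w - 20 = 16*w^3 + 40*w^2 - 24*w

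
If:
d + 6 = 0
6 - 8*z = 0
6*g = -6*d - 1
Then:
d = -6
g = 35/6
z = 3/4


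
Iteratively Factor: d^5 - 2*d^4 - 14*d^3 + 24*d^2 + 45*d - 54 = (d + 3)*(d^4 - 5*d^3 + d^2 + 21*d - 18) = (d - 1)*(d + 3)*(d^3 - 4*d^2 - 3*d + 18) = (d - 1)*(d + 2)*(d + 3)*(d^2 - 6*d + 9) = (d - 3)*(d - 1)*(d + 2)*(d + 3)*(d - 3)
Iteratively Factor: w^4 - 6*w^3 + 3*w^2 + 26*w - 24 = (w - 4)*(w^3 - 2*w^2 - 5*w + 6) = (w - 4)*(w - 3)*(w^2 + w - 2) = (w - 4)*(w - 3)*(w - 1)*(w + 2)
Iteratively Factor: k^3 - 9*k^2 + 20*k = (k - 4)*(k^2 - 5*k) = k*(k - 4)*(k - 5)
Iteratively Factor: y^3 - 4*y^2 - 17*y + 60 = (y - 3)*(y^2 - y - 20) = (y - 3)*(y + 4)*(y - 5)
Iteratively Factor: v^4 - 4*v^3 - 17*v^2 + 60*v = (v)*(v^3 - 4*v^2 - 17*v + 60) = v*(v - 3)*(v^2 - v - 20) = v*(v - 3)*(v + 4)*(v - 5)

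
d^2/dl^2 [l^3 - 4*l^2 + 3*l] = 6*l - 8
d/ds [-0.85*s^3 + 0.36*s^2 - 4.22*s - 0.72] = -2.55*s^2 + 0.72*s - 4.22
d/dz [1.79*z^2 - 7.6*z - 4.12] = 3.58*z - 7.6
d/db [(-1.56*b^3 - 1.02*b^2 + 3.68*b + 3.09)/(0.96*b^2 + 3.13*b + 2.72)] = (-1.4976*b^4 - 9.7656*b^3 - 19.455*b^2 - 11.4816*b + 0.337900000000001)/(0.9216*b^4 + 6.0096*b^3 + 15.0193*b^2 + 17.0272*b + 7.3984)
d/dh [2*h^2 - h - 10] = 4*h - 1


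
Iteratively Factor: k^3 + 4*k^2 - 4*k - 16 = (k - 2)*(k^2 + 6*k + 8) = (k - 2)*(k + 2)*(k + 4)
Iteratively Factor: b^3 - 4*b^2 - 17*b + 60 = (b - 3)*(b^2 - b - 20) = (b - 5)*(b - 3)*(b + 4)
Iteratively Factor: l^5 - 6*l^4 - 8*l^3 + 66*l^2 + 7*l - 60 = (l - 4)*(l^4 - 2*l^3 - 16*l^2 + 2*l + 15) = (l - 4)*(l + 3)*(l^3 - 5*l^2 - l + 5) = (l - 4)*(l - 1)*(l + 3)*(l^2 - 4*l - 5) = (l - 5)*(l - 4)*(l - 1)*(l + 3)*(l + 1)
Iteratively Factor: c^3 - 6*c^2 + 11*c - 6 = (c - 2)*(c^2 - 4*c + 3) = (c - 3)*(c - 2)*(c - 1)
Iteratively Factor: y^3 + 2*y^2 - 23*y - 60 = (y + 4)*(y^2 - 2*y - 15) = (y + 3)*(y + 4)*(y - 5)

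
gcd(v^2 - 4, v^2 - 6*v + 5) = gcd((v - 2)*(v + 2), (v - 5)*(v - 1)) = 1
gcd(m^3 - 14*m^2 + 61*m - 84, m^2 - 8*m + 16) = m - 4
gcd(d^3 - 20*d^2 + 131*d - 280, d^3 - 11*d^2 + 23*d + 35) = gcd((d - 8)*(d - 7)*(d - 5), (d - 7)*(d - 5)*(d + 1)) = d^2 - 12*d + 35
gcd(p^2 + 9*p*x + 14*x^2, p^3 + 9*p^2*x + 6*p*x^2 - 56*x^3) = p + 7*x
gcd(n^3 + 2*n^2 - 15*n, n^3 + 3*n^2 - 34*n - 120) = n + 5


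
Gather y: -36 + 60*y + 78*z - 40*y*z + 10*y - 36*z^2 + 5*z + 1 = y*(70 - 40*z) - 36*z^2 + 83*z - 35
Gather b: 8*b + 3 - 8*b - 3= 0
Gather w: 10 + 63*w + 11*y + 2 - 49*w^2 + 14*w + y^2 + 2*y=-49*w^2 + 77*w + y^2 + 13*y + 12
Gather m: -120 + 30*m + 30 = 30*m - 90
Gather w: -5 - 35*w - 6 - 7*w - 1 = -42*w - 12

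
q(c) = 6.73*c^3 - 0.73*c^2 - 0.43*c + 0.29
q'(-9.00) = 1648.10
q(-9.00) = -4961.14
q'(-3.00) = 185.66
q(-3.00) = -186.70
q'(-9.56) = 1858.76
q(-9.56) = -5942.47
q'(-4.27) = 373.93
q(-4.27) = -535.14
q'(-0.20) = 0.67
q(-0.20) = 0.29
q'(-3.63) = 270.91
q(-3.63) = -329.68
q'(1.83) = 64.51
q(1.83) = 38.30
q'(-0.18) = 0.49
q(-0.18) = 0.30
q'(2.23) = 96.72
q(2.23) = 70.33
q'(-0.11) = -0.03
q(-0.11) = 0.32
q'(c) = 20.19*c^2 - 1.46*c - 0.43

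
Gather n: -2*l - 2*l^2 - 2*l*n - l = -2*l^2 - 2*l*n - 3*l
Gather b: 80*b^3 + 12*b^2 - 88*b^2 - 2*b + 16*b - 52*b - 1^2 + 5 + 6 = 80*b^3 - 76*b^2 - 38*b + 10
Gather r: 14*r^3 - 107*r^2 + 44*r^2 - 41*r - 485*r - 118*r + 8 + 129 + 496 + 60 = 14*r^3 - 63*r^2 - 644*r + 693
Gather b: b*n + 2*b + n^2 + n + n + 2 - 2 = b*(n + 2) + n^2 + 2*n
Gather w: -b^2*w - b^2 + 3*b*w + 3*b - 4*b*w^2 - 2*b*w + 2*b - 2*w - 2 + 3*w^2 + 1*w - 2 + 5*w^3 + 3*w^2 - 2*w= -b^2 + 5*b + 5*w^3 + w^2*(6 - 4*b) + w*(-b^2 + b - 3) - 4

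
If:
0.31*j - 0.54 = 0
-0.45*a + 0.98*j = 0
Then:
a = 3.79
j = 1.74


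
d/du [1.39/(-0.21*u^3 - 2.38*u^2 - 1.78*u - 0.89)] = (0.8757*u^2 + 6.6164*u + 2.4742)/(0.21*u^3 + 2.38*u^2 + 1.78*u + 0.89)^2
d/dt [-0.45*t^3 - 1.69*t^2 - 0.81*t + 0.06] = -1.35*t^2 - 3.38*t - 0.81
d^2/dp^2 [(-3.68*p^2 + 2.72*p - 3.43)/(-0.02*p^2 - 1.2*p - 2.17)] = (-0.178816*p^3 - 0.950040000000005*p^2 + 1.20220799999999*p + 58.40394)/(8.0e-6*p^6 + 0.00144*p^5 + 0.089004*p^4 + 2.04048*p^3 + 9.656934*p^2 + 16.95204*p + 10.218313)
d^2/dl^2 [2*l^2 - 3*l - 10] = 4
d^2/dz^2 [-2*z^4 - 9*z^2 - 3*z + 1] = -24*z^2 - 18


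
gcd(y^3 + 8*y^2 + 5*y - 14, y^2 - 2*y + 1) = y - 1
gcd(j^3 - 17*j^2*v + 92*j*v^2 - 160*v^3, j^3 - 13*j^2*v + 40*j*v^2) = j^2 - 13*j*v + 40*v^2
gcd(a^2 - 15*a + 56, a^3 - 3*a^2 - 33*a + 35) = a - 7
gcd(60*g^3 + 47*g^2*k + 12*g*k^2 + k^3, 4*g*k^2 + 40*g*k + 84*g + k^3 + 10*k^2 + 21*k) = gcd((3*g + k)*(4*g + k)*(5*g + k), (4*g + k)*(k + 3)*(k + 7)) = 4*g + k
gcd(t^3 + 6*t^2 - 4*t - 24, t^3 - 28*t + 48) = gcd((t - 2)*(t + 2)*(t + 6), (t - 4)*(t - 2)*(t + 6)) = t^2 + 4*t - 12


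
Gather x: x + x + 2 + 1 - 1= 2*x + 2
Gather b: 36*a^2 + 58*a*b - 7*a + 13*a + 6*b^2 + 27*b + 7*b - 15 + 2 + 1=36*a^2 + 6*a + 6*b^2 + b*(58*a + 34) - 12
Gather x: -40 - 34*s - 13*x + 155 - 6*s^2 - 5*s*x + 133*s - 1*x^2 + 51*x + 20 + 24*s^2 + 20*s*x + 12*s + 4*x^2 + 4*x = 18*s^2 + 111*s + 3*x^2 + x*(15*s + 42) + 135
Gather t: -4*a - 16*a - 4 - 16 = -20*a - 20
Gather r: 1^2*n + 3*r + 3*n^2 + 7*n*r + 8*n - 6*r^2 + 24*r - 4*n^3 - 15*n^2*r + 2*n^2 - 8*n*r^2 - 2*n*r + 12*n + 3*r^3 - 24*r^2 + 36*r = -4*n^3 + 5*n^2 + 21*n + 3*r^3 + r^2*(-8*n - 30) + r*(-15*n^2 + 5*n + 63)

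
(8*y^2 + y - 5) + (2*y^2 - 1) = 10*y^2 + y - 6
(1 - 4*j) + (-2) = -4*j - 1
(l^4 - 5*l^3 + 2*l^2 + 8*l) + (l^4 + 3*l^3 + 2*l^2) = 2*l^4 - 2*l^3 + 4*l^2 + 8*l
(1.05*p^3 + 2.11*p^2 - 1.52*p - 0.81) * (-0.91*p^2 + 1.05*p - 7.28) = -0.9555*p^5 - 0.8176*p^4 - 4.0453*p^3 - 16.2197*p^2 + 10.2151*p + 5.8968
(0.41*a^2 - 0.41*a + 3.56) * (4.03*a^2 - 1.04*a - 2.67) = 1.6523*a^4 - 2.0787*a^3 + 13.6785*a^2 - 2.6077*a - 9.5052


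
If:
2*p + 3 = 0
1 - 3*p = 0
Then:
No Solution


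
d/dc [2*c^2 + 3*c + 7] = 4*c + 3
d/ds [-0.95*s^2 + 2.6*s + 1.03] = 2.6 - 1.9*s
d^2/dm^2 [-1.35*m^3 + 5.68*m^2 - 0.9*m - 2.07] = 11.36 - 8.1*m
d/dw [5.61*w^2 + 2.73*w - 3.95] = 11.22*w + 2.73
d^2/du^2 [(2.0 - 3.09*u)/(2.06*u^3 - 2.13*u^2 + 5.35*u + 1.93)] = (-78.676344*u^5 + 183.196212*u^4 - 100.337862*u^3 + 334.117464*u^2 - 260.671686*u + 194.74519)/(8.741816*u^9 - 27.116604*u^8 + 96.147822*u^7 - 125.941533*u^6 + 198.893571*u^5 - 29.005944*u^4 + 44.190367*u^3 + 141.922164*u^2 + 59.784645*u + 7.189057)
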